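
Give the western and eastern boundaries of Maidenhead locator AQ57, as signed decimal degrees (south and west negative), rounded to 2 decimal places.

-170.00, -168.00

Field A=0, Q=16: +0·20° lon, +16·10° lat → SW at lon -180°, lat 70°.
Square 5, 7: +5·2° lon, +7·1° lat → SW at lon -170°, lat 77°.
Cell spans 2° lon × 1° lat.
west -170.00, east -168.00.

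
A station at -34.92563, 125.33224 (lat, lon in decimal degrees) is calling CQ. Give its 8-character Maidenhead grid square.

PF25pb97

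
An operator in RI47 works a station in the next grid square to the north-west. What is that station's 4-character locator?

RI38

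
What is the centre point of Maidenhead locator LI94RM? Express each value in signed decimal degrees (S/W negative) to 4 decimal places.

-5.4792, 59.4583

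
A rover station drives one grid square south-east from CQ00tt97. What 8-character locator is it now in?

Longitude extended square 9; +1 → 10, wraps to 0, carry into subsquare.
Longitude subsquare t = 19; +1 → 20 = u.
Latitude extended square 7; −1 → 6.

CQ00ut06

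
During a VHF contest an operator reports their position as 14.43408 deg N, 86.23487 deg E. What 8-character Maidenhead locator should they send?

NK34ck84

Shift to the Maidenhead origin (180°W, 90°S): lon 266.23487, lat 104.43408.
Field: 266.23487/20 → 13 → N, 104.43408/10 → 10 → K; chars NK.
Square: 6.23487/2 → 3, 4.43408/1 → 4; chars 34.
Subsquare: 0.23487/0.0833333 → 2 → c, 0.43408/0.0416667 → 10 → k; chars ck.
Extended square: 0.06820/0.00833333 → 8, 0.01741/0.00416667 → 4; chars 84.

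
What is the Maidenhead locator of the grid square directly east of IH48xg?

IH58ag

Longitude subsquare x = 23; +1 → 24, wraps to 0 = a, carry into square.
Longitude square 4; +1 → 5.
The latitude characters are unchanged.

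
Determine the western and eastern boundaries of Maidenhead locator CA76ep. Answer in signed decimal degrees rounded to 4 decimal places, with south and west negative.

-125.6667, -125.5833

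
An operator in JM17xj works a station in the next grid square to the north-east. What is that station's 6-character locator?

JM27ak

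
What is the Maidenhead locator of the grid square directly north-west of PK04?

OK95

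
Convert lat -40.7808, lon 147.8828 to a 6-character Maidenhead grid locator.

QE39wf

Shift to the Maidenhead origin (180°W, 90°S): lon 327.8828, lat 49.2192.
Field: lon ⌊327.8828/20⌋ = 16 → Q; lat ⌊49.2192/10⌋ = 4 → E.
Square: lon ⌊7.8828/2⌋ = 3; lat ⌊9.2192/1⌋ = 9.
Subsquare: lon ⌊1.8828/0.0833333⌋ = 22 → w; lat ⌊0.2192/0.0416667⌋ = 5 → f.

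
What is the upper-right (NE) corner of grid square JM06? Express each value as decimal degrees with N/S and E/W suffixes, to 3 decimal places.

37.000° N, 2.000° E

Field J=9, M=12: +9·20° lon, +12·10° lat → SW at lon 0°, lat 30°.
Square 0, 6: +0·2° lon, +6·1° lat → SW at lon 0°, lat 36°.
Cell spans 2° lon × 1° lat. NE corner is SW corner plus one full cell.
latitude 37.000° N, longitude 2.000° E.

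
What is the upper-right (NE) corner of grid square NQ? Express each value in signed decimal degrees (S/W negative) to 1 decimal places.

Field N=13, Q=16: +13·20° lon, +16·10° lat → SW at lon 80°, lat 70°.
Cell spans 20° lon × 10° lat. NE corner is SW corner plus one full cell.
latitude 80.0, longitude 100.0.

80.0, 100.0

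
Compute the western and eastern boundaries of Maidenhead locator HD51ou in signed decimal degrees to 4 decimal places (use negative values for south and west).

-28.8333, -28.7500

Field H=7, D=3: +7·20° lon, +3·10° lat → SW at lon -40°, lat -60°.
Square 5, 1: +5·2° lon, +1·1° lat → SW at lon -30°, lat -59°.
Subsquare o=14, u=20: +14·0.0833333° lon, +20·0.0416667° lat → SW at lon -28.8333°, lat -58.1667°.
Cell spans 0.0833333° lon × 0.0416667° lat.
west -28.8333, east -28.7500.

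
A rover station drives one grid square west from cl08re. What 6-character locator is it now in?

CL08qe

Longitude subsquare r = 17; −1 → 16 = q.
The latitude characters are unchanged.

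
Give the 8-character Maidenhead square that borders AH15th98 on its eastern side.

Longitude extended square 9; +1 → 10, wraps to 0, carry into subsquare.
Longitude subsquare t = 19; +1 → 20 = u.
The latitude characters are unchanged.

AH15uh08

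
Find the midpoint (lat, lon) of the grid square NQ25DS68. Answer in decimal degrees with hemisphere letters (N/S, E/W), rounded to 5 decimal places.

75.78542° N, 84.30417° E

Field N=13, Q=16: +13·20° lon, +16·10° lat → SW at lon 80°, lat 70°.
Square 2, 5: +2·2° lon, +5·1° lat → SW at lon 84°, lat 75°.
Subsquare d=3, s=18: +3·0.0833333° lon, +18·0.0416667° lat → SW at lon 84.25°, lat 75.75°.
Extended square 6, 8: +6·0.00833333° lon, +8·0.00416667° lat → SW at lon 84.3°, lat 75.7833°.
Cell spans 0.00833333° lon × 0.00416667° lat. Centre is SW corner plus half of each.
latitude 75.78542° N, longitude 84.30417° E.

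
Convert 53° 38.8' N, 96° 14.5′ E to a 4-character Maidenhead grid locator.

Shift to the Maidenhead origin (180°W, 90°S): lon 276.24, lat 143.65.
Field: lon ⌊276.24/20⌋ = 13 → N; lat ⌊143.65/10⌋ = 14 → O.
Square: lon ⌊16.24/2⌋ = 8; lat ⌊3.65/1⌋ = 3.

NO83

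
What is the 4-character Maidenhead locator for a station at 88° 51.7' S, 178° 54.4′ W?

Add 180° to longitude and 90° to latitude: 1.09, 1.14.
Field: lon ⌊1.09/20⌋ = 0 → A; lat ⌊1.14/10⌋ = 0 → A.
Square: lon ⌊1.09/2⌋ = 0; lat ⌊1.14/1⌋ = 1.

AA01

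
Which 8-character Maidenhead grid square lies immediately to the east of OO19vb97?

Longitude extended square 9; +1 → 10, wraps to 0, carry into subsquare.
Longitude subsquare v = 21; +1 → 22 = w.
The latitude characters are unchanged.

OO19wb07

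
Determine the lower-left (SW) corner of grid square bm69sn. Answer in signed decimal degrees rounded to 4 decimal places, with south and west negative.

39.5417, -146.5000

Field B=1, M=12: +1·20° lon, +12·10° lat → SW at lon -160°, lat 30°.
Square 6, 9: +6·2° lon, +9·1° lat → SW at lon -148°, lat 39°.
Subsquare s=18, n=13: +18·0.0833333° lon, +13·0.0416667° lat → SW at lon -146.5°, lat 39.5417°.
latitude 39.5417, longitude -146.5000.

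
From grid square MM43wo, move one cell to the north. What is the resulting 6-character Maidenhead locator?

MM43wp

Latitude subsquare o = 14; +1 → 15 = p.
The longitude characters are unchanged.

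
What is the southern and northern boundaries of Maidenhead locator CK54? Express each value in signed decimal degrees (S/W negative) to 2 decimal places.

Field C=2, K=10: +2·20° lon, +10·10° lat → SW at lon -140°, lat 10°.
Square 5, 4: +5·2° lon, +4·1° lat → SW at lon -130°, lat 14°.
Cell spans 2° lon × 1° lat.
south 14.00, north 15.00.

14.00, 15.00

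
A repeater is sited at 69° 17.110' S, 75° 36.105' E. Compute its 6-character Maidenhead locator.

MC70tr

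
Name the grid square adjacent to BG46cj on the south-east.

BG46di

Longitude subsquare c = 2; +1 → 3 = d.
Latitude subsquare j = 9; −1 → 8 = i.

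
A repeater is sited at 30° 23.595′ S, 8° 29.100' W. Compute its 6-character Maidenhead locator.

Shift to the Maidenhead origin (180°W, 90°S): lon 171.5150, lat 59.6068.
Field: lon ⌊171.5150/20⌋ = 8 → I; lat ⌊59.6068/10⌋ = 5 → F.
Square: lon ⌊11.5150/2⌋ = 5; lat ⌊9.6068/1⌋ = 9.
Subsquare: lon ⌊1.5150/0.0833333⌋ = 18 → s; lat ⌊0.6068/0.0416667⌋ = 14 → o.

IF59so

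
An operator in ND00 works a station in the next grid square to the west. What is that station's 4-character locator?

MD90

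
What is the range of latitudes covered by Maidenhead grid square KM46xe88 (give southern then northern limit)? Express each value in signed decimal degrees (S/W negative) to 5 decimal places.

36.20000, 36.20417

Field K=10, M=12: +10·20° lon, +12·10° lat → SW at lon 20°, lat 30°.
Square 4, 6: +4·2° lon, +6·1° lat → SW at lon 28°, lat 36°.
Subsquare x=23, e=4: +23·0.0833333° lon, +4·0.0416667° lat → SW at lon 29.9167°, lat 36.1667°.
Extended square 8, 8: +8·0.00833333° lon, +8·0.00416667° lat → SW at lon 29.9833°, lat 36.2°.
Cell spans 0.00833333° lon × 0.00416667° lat.
south 36.20000, north 36.20417.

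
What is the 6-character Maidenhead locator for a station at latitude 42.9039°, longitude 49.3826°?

LN42qv

Add 180° to longitude and 90° to latitude: 229.3826, 132.9039.
Field (20°×10°, letters A–R): 229.3826/20 → 11 → L, 132.9039/10 → 13 → N; chars LN.
Square (2°×1°, digits 0–9): 9.3826/2 → 4, 2.9039/1 → 2; chars 42.
Subsquare (5′×2.5′, letters a–x): 1.3826/0.0833333 → 16 → q, 0.9039/0.0416667 → 21 → v; chars qv.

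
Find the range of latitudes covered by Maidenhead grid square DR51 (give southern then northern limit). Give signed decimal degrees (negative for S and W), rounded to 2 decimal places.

81.00, 82.00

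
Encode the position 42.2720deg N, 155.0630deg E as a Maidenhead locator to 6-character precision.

QN72mg

Offset from 180°W / 90°S: lon 335.0630°, lat 132.2720°.
Field: 335.0630/20 → 16 → Q, 132.2720/10 → 13 → N; chars QN.
Square: 15.0630/2 → 7, 2.2720/1 → 2; chars 72.
Subsquare: 1.0630/0.0833333 → 12 → m, 0.2720/0.0416667 → 6 → g; chars mg.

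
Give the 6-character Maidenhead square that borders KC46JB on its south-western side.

KC46ia

Longitude subsquare j = 9; −1 → 8 = i.
Latitude subsquare b = 1; −1 → 0 = a.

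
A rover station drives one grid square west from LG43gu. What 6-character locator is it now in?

LG43fu

Longitude subsquare g = 6; −1 → 5 = f.
The latitude characters are unchanged.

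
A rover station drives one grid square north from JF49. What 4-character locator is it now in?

JG40

Latitude square 9; +1 → 10, wraps to 0, carry into field.
Latitude field F = 5; +1 → 6 = G.
The longitude characters are unchanged.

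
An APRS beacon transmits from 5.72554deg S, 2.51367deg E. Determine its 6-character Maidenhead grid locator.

JI14gg

Shift to the Maidenhead origin (180°W, 90°S): lon 182.5137, lat 84.2745.
Field: lon ⌊182.5137/20⌋ = 9 → J; lat ⌊84.2745/10⌋ = 8 → I.
Square: lon ⌊2.5137/2⌋ = 1; lat ⌊4.2745/1⌋ = 4.
Subsquare: lon ⌊0.5137/0.0833333⌋ = 6 → g; lat ⌊0.2745/0.0416667⌋ = 6 → g.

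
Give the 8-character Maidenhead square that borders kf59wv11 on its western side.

KF59wv01

Longitude extended square 1; −1 → 0.
The latitude characters are unchanged.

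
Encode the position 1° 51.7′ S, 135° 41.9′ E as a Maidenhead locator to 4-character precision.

Shift to the Maidenhead origin (180°W, 90°S): lon 315.70, lat 88.14.
Field (20°×10°, letters A–R): lon ⌊315.70/20⌋ = 15 → P; lat ⌊88.14/10⌋ = 8 → I.
Square (2°×1°, digits 0–9): lon ⌊15.70/2⌋ = 7; lat ⌊8.14/1⌋ = 8.

PI78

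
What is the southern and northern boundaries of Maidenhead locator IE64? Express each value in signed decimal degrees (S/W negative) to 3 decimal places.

Field I=8, E=4: +8·20° lon, +4·10° lat → SW at lon -20°, lat -50°.
Square 6, 4: +6·2° lon, +4·1° lat → SW at lon -8°, lat -46°.
Cell spans 2° lon × 1° lat.
south -46.000, north -45.000.

-46.000, -45.000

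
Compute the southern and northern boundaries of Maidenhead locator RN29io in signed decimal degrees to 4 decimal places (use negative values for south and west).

Field R=17, N=13: +17·20° lon, +13·10° lat → SW at lon 160°, lat 40°.
Square 2, 9: +2·2° lon, +9·1° lat → SW at lon 164°, lat 49°.
Subsquare i=8, o=14: +8·0.0833333° lon, +14·0.0416667° lat → SW at lon 164.667°, lat 49.5833°.
Cell spans 0.0833333° lon × 0.0416667° lat.
south 49.5833, north 49.6250.

49.5833, 49.6250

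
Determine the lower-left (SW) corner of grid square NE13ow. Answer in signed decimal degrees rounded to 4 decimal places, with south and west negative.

-46.0833, 83.1667

Field N=13, E=4: +13·20° lon, +4·10° lat → SW at lon 80°, lat -50°.
Square 1, 3: +1·2° lon, +3·1° lat → SW at lon 82°, lat -47°.
Subsquare o=14, w=22: +14·0.0833333° lon, +22·0.0416667° lat → SW at lon 83.1667°, lat -46.0833°.
latitude -46.0833, longitude 83.1667.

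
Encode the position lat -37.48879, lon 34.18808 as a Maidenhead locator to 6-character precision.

KF72cm

Add 180° to longitude and 90° to latitude: 214.1881, 52.5112.
Field: lon ⌊214.1881/20⌋ = 10 → K; lat ⌊52.5112/10⌋ = 5 → F.
Square: lon ⌊14.1881/2⌋ = 7; lat ⌊2.5112/1⌋ = 2.
Subsquare: lon ⌊0.1881/0.0833333⌋ = 2 → c; lat ⌊0.5112/0.0416667⌋ = 12 → m.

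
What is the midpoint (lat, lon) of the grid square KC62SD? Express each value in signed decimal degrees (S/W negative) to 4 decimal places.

-67.8542, 33.5417

Field K=10, C=2: +10·20° lon, +2·10° lat → SW at lon 20°, lat -70°.
Square 6, 2: +6·2° lon, +2·1° lat → SW at lon 32°, lat -68°.
Subsquare s=18, d=3: +18·0.0833333° lon, +3·0.0416667° lat → SW at lon 33.5°, lat -67.875°.
Cell spans 0.0833333° lon × 0.0416667° lat. Centre is SW corner plus half of each.
latitude -67.8542, longitude 33.5417.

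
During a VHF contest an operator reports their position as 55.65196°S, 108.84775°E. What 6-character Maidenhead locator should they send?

Shift to the Maidenhead origin (180°W, 90°S): lon 288.8478, lat 34.3480.
Field (20°×10°, letters A–R): lon ⌊288.8478/20⌋ = 14 → O; lat ⌊34.3480/10⌋ = 3 → D.
Square (2°×1°, digits 0–9): lon ⌊8.8478/2⌋ = 4; lat ⌊4.3480/1⌋ = 4.
Subsquare (5′×2.5′, letters a–x): lon ⌊0.8478/0.0833333⌋ = 10 → k; lat ⌊0.3480/0.0416667⌋ = 8 → i.

OD44ki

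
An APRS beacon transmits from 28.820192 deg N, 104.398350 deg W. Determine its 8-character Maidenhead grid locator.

DL78tt26

Offset from 180°W / 90°S: lon 75.60165°, lat 118.82019°.
Field: lon ⌊75.60165/20⌋ = 3 → D; lat ⌊118.82019/10⌋ = 11 → L.
Square: lon ⌊15.60165/2⌋ = 7; lat ⌊8.82019/1⌋ = 8.
Subsquare: lon ⌊1.60165/0.0833333⌋ = 19 → t; lat ⌊0.82019/0.0416667⌋ = 19 → t.
Extended square: lon ⌊0.01832/0.00833333⌋ = 2; lat ⌊0.02853/0.00416667⌋ = 6.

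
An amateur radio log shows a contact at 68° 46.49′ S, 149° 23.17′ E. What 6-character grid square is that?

QC41qf

Shift to the Maidenhead origin (180°W, 90°S): lon 329.3862, lat 21.2252.
Field: 329.3862/20 → 16 → Q, 21.2252/10 → 2 → C; chars QC.
Square: 9.3862/2 → 4, 1.2252/1 → 1; chars 41.
Subsquare: 1.3862/0.0833333 → 16 → q, 0.2252/0.0416667 → 5 → f; chars qf.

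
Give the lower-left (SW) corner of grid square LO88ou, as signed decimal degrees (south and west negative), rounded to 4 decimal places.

58.8333, 57.1667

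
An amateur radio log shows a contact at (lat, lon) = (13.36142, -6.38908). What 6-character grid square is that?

Offset from 180°W / 90°S: lon 173.6109°, lat 103.3614°.
Field (20°×10°, letters A–R): lon ⌊173.6109/20⌋ = 8 → I; lat ⌊103.3614/10⌋ = 10 → K.
Square (2°×1°, digits 0–9): lon ⌊13.6109/2⌋ = 6; lat ⌊3.3614/1⌋ = 3.
Subsquare (5′×2.5′, letters a–x): lon ⌊1.6109/0.0833333⌋ = 19 → t; lat ⌊0.3614/0.0416667⌋ = 8 → i.

IK63ti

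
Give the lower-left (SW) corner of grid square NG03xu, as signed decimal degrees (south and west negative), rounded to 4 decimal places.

-26.1667, 81.9167

Field N=13, G=6: +13·20° lon, +6·10° lat → SW at lon 80°, lat -30°.
Square 0, 3: +0·2° lon, +3·1° lat → SW at lon 80°, lat -27°.
Subsquare x=23, u=20: +23·0.0833333° lon, +20·0.0416667° lat → SW at lon 81.9167°, lat -26.1667°.
latitude -26.1667, longitude 81.9167.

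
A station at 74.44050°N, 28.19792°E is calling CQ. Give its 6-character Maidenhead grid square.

Add 180° to longitude and 90° to latitude: 208.1979, 164.4405.
Field (20°×10°, letters A–R): 208.1979/20 → 10 → K, 164.4405/10 → 16 → Q; chars KQ.
Square (2°×1°, digits 0–9): 8.1979/2 → 4, 4.4405/1 → 4; chars 44.
Subsquare (5′×2.5′, letters a–x): 0.1979/0.0833333 → 2 → c, 0.4405/0.0416667 → 10 → k; chars ck.

KQ44ck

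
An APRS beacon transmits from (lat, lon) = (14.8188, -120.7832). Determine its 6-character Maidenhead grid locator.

Shift to the Maidenhead origin (180°W, 90°S): lon 59.2168, lat 104.8188.
Field (20°×10°, letters A–R): lon ⌊59.2168/20⌋ = 2 → C; lat ⌊104.8188/10⌋ = 10 → K.
Square (2°×1°, digits 0–9): lon ⌊19.2168/2⌋ = 9; lat ⌊4.8188/1⌋ = 4.
Subsquare (5′×2.5′, letters a–x): lon ⌊1.2168/0.0833333⌋ = 14 → o; lat ⌊0.8188/0.0416667⌋ = 19 → t.

CK94ot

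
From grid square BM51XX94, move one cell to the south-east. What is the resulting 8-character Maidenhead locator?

BM61ax03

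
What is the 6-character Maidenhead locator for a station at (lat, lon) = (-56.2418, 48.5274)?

LD43gs

Add 180° to longitude and 90° to latitude: 228.5274, 33.7582.
Field: lon ⌊228.5274/20⌋ = 11 → L; lat ⌊33.7582/10⌋ = 3 → D.
Square: lon ⌊8.5274/2⌋ = 4; lat ⌊3.7582/1⌋ = 3.
Subsquare: lon ⌊0.5274/0.0833333⌋ = 6 → g; lat ⌊0.7582/0.0416667⌋ = 18 → s.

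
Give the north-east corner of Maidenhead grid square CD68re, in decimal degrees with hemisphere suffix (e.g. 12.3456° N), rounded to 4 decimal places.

51.7917° S, 126.5000° W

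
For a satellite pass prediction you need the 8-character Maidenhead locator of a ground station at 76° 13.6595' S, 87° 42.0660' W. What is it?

EB63ds55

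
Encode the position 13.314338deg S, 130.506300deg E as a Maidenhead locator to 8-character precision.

Shift to the Maidenhead origin (180°W, 90°S): lon 310.50630, lat 76.68566.
Field: lon ⌊310.50630/20⌋ = 15 → P; lat ⌊76.68566/10⌋ = 7 → H.
Square: lon ⌊10.50630/2⌋ = 5; lat ⌊6.68566/1⌋ = 6.
Subsquare: lon ⌊0.50630/0.0833333⌋ = 6 → g; lat ⌊0.68566/0.0416667⌋ = 16 → q.
Extended square: lon ⌊0.00630/0.00833333⌋ = 0; lat ⌊0.01900/0.00416667⌋ = 4.

PH56gq04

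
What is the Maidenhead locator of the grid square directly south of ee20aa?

Latitude subsquare a = 0; −1 → -1, wraps to 23 = x, carry into square.
Latitude square 0; −1 → -1, wraps to 9, carry into field.
Latitude field E = 4; −1 → 3 = D.
The longitude characters are unchanged.

ED29ax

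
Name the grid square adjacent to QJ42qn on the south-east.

Longitude subsquare q = 16; +1 → 17 = r.
Latitude subsquare n = 13; −1 → 12 = m.

QJ42rm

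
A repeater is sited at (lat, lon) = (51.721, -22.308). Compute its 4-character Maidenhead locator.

HO81

Add 180° to longitude and 90° to latitude: 157.69, 141.72.
Field: 157.69/20 → 7 → H, 141.72/10 → 14 → O; chars HO.
Square: 17.69/2 → 8, 1.72/1 → 1; chars 81.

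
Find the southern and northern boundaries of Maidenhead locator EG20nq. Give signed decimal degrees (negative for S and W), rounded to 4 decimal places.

-29.3333, -29.2917

Field E=4, G=6: +4·20° lon, +6·10° lat → SW at lon -100°, lat -30°.
Square 2, 0: +2·2° lon, +0·1° lat → SW at lon -96°, lat -30°.
Subsquare n=13, q=16: +13·0.0833333° lon, +16·0.0416667° lat → SW at lon -94.9167°, lat -29.3333°.
Cell spans 0.0833333° lon × 0.0416667° lat.
south -29.3333, north -29.2917.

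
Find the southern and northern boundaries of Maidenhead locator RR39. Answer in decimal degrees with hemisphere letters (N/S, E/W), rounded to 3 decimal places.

89.000° N, 90.000° N

Field R=17, R=17: +17·20° lon, +17·10° lat → SW at lon 160°, lat 80°.
Square 3, 9: +3·2° lon, +9·1° lat → SW at lon 166°, lat 89°.
Cell spans 2° lon × 1° lat.
south 89.000° N, north 90.000° N.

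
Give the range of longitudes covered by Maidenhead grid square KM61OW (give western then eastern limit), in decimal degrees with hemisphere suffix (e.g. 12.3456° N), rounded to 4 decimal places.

33.1667° E, 33.2500° E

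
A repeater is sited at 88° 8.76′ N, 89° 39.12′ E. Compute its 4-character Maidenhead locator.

NR48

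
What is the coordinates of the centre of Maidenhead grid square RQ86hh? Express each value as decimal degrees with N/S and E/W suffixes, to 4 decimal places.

76.3125° N, 176.6250° E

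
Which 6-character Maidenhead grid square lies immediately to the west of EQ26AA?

EQ16xa

Longitude subsquare a = 0; −1 → -1, wraps to 23 = x, carry into square.
Longitude square 2; −1 → 1.
The latitude characters are unchanged.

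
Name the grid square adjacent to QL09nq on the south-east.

QL09op

Longitude subsquare n = 13; +1 → 14 = o.
Latitude subsquare q = 16; −1 → 15 = p.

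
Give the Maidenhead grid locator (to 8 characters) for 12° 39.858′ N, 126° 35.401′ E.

PK32hp09

Add 180° to longitude and 90° to latitude: 306.59002, 102.66430.
Field: lon ⌊306.59002/20⌋ = 15 → P; lat ⌊102.66430/10⌋ = 10 → K.
Square: lon ⌊6.59002/2⌋ = 3; lat ⌊2.66430/1⌋ = 2.
Subsquare: lon ⌊0.59002/0.0833333⌋ = 7 → h; lat ⌊0.66430/0.0416667⌋ = 15 → p.
Extended square: lon ⌊0.00668/0.00833333⌋ = 0; lat ⌊0.03930/0.00416667⌋ = 9.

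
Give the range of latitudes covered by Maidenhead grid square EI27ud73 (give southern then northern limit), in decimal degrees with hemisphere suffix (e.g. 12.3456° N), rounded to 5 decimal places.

2.86250° S, 2.85833° S

Field E=4, I=8: +4·20° lon, +8·10° lat → SW at lon -100°, lat -10°.
Square 2, 7: +2·2° lon, +7·1° lat → SW at lon -96°, lat -3°.
Subsquare u=20, d=3: +20·0.0833333° lon, +3·0.0416667° lat → SW at lon -94.3333°, lat -2.875°.
Extended square 7, 3: +7·0.00833333° lon, +3·0.00416667° lat → SW at lon -94.275°, lat -2.8625°.
Cell spans 0.00833333° lon × 0.00416667° lat.
south 2.86250° S, north 2.85833° S.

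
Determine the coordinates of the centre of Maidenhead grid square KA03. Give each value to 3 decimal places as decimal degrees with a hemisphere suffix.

Field K=10, A=0: +10·20° lon, +0·10° lat → SW at lon 20°, lat -90°.
Square 0, 3: +0·2° lon, +3·1° lat → SW at lon 20°, lat -87°.
Cell spans 2° lon × 1° lat. Centre is SW corner plus half of each.
latitude 86.500° S, longitude 21.000° E.

86.500° S, 21.000° E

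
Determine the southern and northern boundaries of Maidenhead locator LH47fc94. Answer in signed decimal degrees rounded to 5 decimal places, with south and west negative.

-12.90000, -12.89583

Field L=11, H=7: +11·20° lon, +7·10° lat → SW at lon 40°, lat -20°.
Square 4, 7: +4·2° lon, +7·1° lat → SW at lon 48°, lat -13°.
Subsquare f=5, c=2: +5·0.0833333° lon, +2·0.0416667° lat → SW at lon 48.4167°, lat -12.9167°.
Extended square 9, 4: +9·0.00833333° lon, +4·0.00416667° lat → SW at lon 48.4917°, lat -12.9°.
Cell spans 0.00833333° lon × 0.00416667° lat.
south -12.90000, north -12.89583.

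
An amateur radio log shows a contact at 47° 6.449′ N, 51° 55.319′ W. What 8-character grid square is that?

Add 180° to longitude and 90° to latitude: 128.07802, 137.10748.
Field: lon ⌊128.07802/20⌋ = 6 → G; lat ⌊137.10748/10⌋ = 13 → N.
Square: lon ⌊8.07802/2⌋ = 4; lat ⌊7.10748/1⌋ = 7.
Subsquare: lon ⌊0.07802/0.0833333⌋ = 0 → a; lat ⌊0.10748/0.0416667⌋ = 2 → c.
Extended square: lon ⌊0.07802/0.00833333⌋ = 9; lat ⌊0.02415/0.00416667⌋ = 5.

GN47ac95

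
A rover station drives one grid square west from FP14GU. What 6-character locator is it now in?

FP14fu

Longitude subsquare g = 6; −1 → 5 = f.
The latitude characters are unchanged.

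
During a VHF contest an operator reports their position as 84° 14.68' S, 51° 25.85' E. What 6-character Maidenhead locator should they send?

LA55rs

Add 180° to longitude and 90° to latitude: 231.4308, 5.7553.
Field: 231.4308/20 → 11 → L, 5.7553/10 → 0 → A; chars LA.
Square: 11.4308/2 → 5, 5.7553/1 → 5; chars 55.
Subsquare: 1.4308/0.0833333 → 17 → r, 0.7553/0.0416667 → 18 → s; chars rs.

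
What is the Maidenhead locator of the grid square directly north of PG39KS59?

Latitude extended square 9; +1 → 10, wraps to 0, carry into subsquare.
Latitude subsquare s = 18; +1 → 19 = t.
The longitude characters are unchanged.

PG39kt50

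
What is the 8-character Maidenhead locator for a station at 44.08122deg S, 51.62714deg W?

GE45ew40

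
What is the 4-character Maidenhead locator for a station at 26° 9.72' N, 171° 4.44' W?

Shift to the Maidenhead origin (180°W, 90°S): lon 8.93, lat 116.16.
Field: lon ⌊8.93/20⌋ = 0 → A; lat ⌊116.16/10⌋ = 11 → L.
Square: lon ⌊8.93/2⌋ = 4; lat ⌊6.16/1⌋ = 6.

AL46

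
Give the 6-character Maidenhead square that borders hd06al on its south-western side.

GD96xk

Longitude subsquare a = 0; −1 → -1, wraps to 23 = x, carry into square.
Longitude square 0; −1 → -1, wraps to 9, carry into field.
Longitude field H = 7; −1 → 6 = G.
Latitude subsquare l = 11; −1 → 10 = k.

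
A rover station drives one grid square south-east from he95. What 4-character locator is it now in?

IE04

Longitude square 9; +1 → 10, wraps to 0, carry into field.
Longitude field H = 7; +1 → 8 = I.
Latitude square 5; −1 → 4.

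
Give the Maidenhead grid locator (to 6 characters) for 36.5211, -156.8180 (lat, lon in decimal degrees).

Add 180° to longitude and 90° to latitude: 23.1820, 126.5211.
Field: lon ⌊23.1820/20⌋ = 1 → B; lat ⌊126.5211/10⌋ = 12 → M.
Square: lon ⌊3.1820/2⌋ = 1; lat ⌊6.5211/1⌋ = 6.
Subsquare: lon ⌊1.1820/0.0833333⌋ = 14 → o; lat ⌊0.5211/0.0416667⌋ = 12 → m.

BM16om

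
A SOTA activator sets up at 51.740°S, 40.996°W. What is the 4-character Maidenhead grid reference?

GD98

Shift to the Maidenhead origin (180°W, 90°S): lon 139.00, lat 38.26.
Field: lon ⌊139.00/20⌋ = 6 → G; lat ⌊38.26/10⌋ = 3 → D.
Square: lon ⌊19.00/2⌋ = 9; lat ⌊8.26/1⌋ = 8.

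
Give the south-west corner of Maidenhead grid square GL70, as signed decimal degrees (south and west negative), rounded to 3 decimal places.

20.000, -46.000

Field G=6, L=11: +6·20° lon, +11·10° lat → SW at lon -60°, lat 20°.
Square 7, 0: +7·2° lon, +0·1° lat → SW at lon -46°, lat 20°.
latitude 20.000, longitude -46.000.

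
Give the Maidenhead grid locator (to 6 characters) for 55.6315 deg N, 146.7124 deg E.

Offset from 180°W / 90°S: lon 326.7124°, lat 145.6315°.
Field: lon ⌊326.7124/20⌋ = 16 → Q; lat ⌊145.6315/10⌋ = 14 → O.
Square: lon ⌊6.7124/2⌋ = 3; lat ⌊5.6315/1⌋ = 5.
Subsquare: lon ⌊0.7124/0.0833333⌋ = 8 → i; lat ⌊0.6315/0.0416667⌋ = 15 → p.

QO35ip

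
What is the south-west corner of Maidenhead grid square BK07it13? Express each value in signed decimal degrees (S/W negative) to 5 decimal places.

17.80417, -159.32500

Field B=1, K=10: +1·20° lon, +10·10° lat → SW at lon -160°, lat 10°.
Square 0, 7: +0·2° lon, +7·1° lat → SW at lon -160°, lat 17°.
Subsquare i=8, t=19: +8·0.0833333° lon, +19·0.0416667° lat → SW at lon -159.333°, lat 17.7917°.
Extended square 1, 3: +1·0.00833333° lon, +3·0.00416667° lat → SW at lon -159.325°, lat 17.8042°.
latitude 17.80417, longitude -159.32500.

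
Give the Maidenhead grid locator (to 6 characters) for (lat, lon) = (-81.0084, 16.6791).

Shift to the Maidenhead origin (180°W, 90°S): lon 196.6791, lat 8.9916.
Field: lon ⌊196.6791/20⌋ = 9 → J; lat ⌊8.9916/10⌋ = 0 → A.
Square: lon ⌊16.6791/2⌋ = 8; lat ⌊8.9916/1⌋ = 8.
Subsquare: lon ⌊0.6791/0.0833333⌋ = 8 → i; lat ⌊0.9916/0.0416667⌋ = 23 → x.

JA88ix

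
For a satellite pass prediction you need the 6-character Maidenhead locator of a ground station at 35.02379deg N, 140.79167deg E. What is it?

QM05ja

Shift to the Maidenhead origin (180°W, 90°S): lon 320.7917, lat 125.0238.
Field: 320.7917/20 → 16 → Q, 125.0238/10 → 12 → M; chars QM.
Square: 0.7917/2 → 0, 5.0238/1 → 5; chars 05.
Subsquare: 0.7917/0.0833333 → 9 → j, 0.0238/0.0416667 → 0 → a; chars ja.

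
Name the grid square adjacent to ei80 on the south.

EH89

Latitude square 0; −1 → -1, wraps to 9, carry into field.
Latitude field I = 8; −1 → 7 = H.
The longitude characters are unchanged.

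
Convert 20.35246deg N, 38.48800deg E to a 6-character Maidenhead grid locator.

Add 180° to longitude and 90° to latitude: 218.4880, 110.3525.
Field: 218.4880/20 → 10 → K, 110.3525/10 → 11 → L; chars KL.
Square: 18.4880/2 → 9, 0.3525/1 → 0; chars 90.
Subsquare: 0.4880/0.0833333 → 5 → f, 0.3525/0.0416667 → 8 → i; chars fi.

KL90fi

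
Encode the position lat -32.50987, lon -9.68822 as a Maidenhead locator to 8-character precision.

Offset from 180°W / 90°S: lon 170.31178°, lat 57.49013°.
Field: lon ⌊170.31178/20⌋ = 8 → I; lat ⌊57.49013/10⌋ = 5 → F.
Square: lon ⌊10.31178/2⌋ = 5; lat ⌊7.49013/1⌋ = 7.
Subsquare: lon ⌊0.31178/0.0833333⌋ = 3 → d; lat ⌊0.49013/0.0416667⌋ = 11 → l.
Extended square: lon ⌊0.06178/0.00833333⌋ = 7; lat ⌊0.03180/0.00416667⌋ = 7.

IF57dl77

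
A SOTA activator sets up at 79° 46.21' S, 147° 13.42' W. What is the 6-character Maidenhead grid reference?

BB60jf

Offset from 180°W / 90°S: lon 32.7763°, lat 10.2298°.
Field: 32.7763/20 → 1 → B, 10.2298/10 → 1 → B; chars BB.
Square: 12.7763/2 → 6, 0.2298/1 → 0; chars 60.
Subsquare: 0.7763/0.0833333 → 9 → j, 0.2298/0.0416667 → 5 → f; chars jf.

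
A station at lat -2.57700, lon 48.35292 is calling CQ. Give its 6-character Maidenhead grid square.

Shift to the Maidenhead origin (180°W, 90°S): lon 228.3529, lat 87.4230.
Field: lon ⌊228.3529/20⌋ = 11 → L; lat ⌊87.4230/10⌋ = 8 → I.
Square: lon ⌊8.3529/2⌋ = 4; lat ⌊7.4230/1⌋ = 7.
Subsquare: lon ⌊0.3529/0.0833333⌋ = 4 → e; lat ⌊0.4230/0.0416667⌋ = 10 → k.

LI47ek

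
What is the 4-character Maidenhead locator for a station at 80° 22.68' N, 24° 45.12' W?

HR70

Shift to the Maidenhead origin (180°W, 90°S): lon 155.25, lat 170.38.
Field: lon ⌊155.25/20⌋ = 7 → H; lat ⌊170.38/10⌋ = 17 → R.
Square: lon ⌊15.25/2⌋ = 7; lat ⌊0.38/1⌋ = 0.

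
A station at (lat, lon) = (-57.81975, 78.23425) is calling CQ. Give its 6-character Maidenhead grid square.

Shift to the Maidenhead origin (180°W, 90°S): lon 258.2342, lat 32.1803.
Field: 258.2342/20 → 12 → M, 32.1803/10 → 3 → D; chars MD.
Square: 18.2342/2 → 9, 2.1803/1 → 2; chars 92.
Subsquare: 0.2342/0.0833333 → 2 → c, 0.1803/0.0416667 → 4 → e; chars ce.

MD92ce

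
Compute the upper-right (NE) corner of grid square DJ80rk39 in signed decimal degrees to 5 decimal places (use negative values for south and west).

0.45833, -102.55000

Field D=3, J=9: +3·20° lon, +9·10° lat → SW at lon -120°, lat 0°.
Square 8, 0: +8·2° lon, +0·1° lat → SW at lon -104°, lat 0°.
Subsquare r=17, k=10: +17·0.0833333° lon, +10·0.0416667° lat → SW at lon -102.583°, lat 0.416667°.
Extended square 3, 9: +3·0.00833333° lon, +9·0.00416667° lat → SW at lon -102.558°, lat 0.454167°.
Cell spans 0.00833333° lon × 0.00416667° lat. NE corner is SW corner plus one full cell.
latitude 0.45833, longitude -102.55000.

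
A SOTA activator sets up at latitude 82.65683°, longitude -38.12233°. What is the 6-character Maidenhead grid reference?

HR02wp

Add 180° to longitude and 90° to latitude: 141.8777, 172.6568.
Field: 141.8777/20 → 7 → H, 172.6568/10 → 17 → R; chars HR.
Square: 1.8777/2 → 0, 2.6568/1 → 2; chars 02.
Subsquare: 1.8777/0.0833333 → 22 → w, 0.6568/0.0416667 → 15 → p; chars wp.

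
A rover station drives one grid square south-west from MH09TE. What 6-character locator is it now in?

MH09sd

Longitude subsquare t = 19; −1 → 18 = s.
Latitude subsquare e = 4; −1 → 3 = d.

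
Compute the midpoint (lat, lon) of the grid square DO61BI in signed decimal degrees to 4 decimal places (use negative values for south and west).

Field D=3, O=14: +3·20° lon, +14·10° lat → SW at lon -120°, lat 50°.
Square 6, 1: +6·2° lon, +1·1° lat → SW at lon -108°, lat 51°.
Subsquare b=1, i=8: +1·0.0833333° lon, +8·0.0416667° lat → SW at lon -107.917°, lat 51.3333°.
Cell spans 0.0833333° lon × 0.0416667° lat. Centre is SW corner plus half of each.
latitude 51.3542, longitude -107.8750.

51.3542, -107.8750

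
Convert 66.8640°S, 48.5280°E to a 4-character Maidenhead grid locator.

LC43

Add 180° to longitude and 90° to latitude: 228.53, 23.14.
Field (20°×10°, letters A–R): 228.53/20 → 11 → L, 23.14/10 → 2 → C; chars LC.
Square (2°×1°, digits 0–9): 8.53/2 → 4, 3.14/1 → 3; chars 43.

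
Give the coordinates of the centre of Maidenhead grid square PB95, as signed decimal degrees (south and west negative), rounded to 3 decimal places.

-74.500, 139.000

Field P=15, B=1: +15·20° lon, +1·10° lat → SW at lon 120°, lat -80°.
Square 9, 5: +9·2° lon, +5·1° lat → SW at lon 138°, lat -75°.
Cell spans 2° lon × 1° lat. Centre is SW corner plus half of each.
latitude -74.500, longitude 139.000.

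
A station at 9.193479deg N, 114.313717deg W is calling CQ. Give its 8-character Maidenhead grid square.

Offset from 180°W / 90°S: lon 65.68628°, lat 99.19348°.
Field: lon ⌊65.68628/20⌋ = 3 → D; lat ⌊99.19348/10⌋ = 9 → J.
Square: lon ⌊5.68628/2⌋ = 2; lat ⌊9.19348/1⌋ = 9.
Subsquare: lon ⌊1.68628/0.0833333⌋ = 20 → u; lat ⌊0.19348/0.0416667⌋ = 4 → e.
Extended square: lon ⌊0.01962/0.00833333⌋ = 2; lat ⌊0.02681/0.00416667⌋ = 6.

DJ29ue26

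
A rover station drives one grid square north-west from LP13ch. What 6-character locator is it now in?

Longitude subsquare c = 2; −1 → 1 = b.
Latitude subsquare h = 7; +1 → 8 = i.

LP13bi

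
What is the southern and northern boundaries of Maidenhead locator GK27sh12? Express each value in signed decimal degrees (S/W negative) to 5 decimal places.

17.30000, 17.30417

Field G=6, K=10: +6·20° lon, +10·10° lat → SW at lon -60°, lat 10°.
Square 2, 7: +2·2° lon, +7·1° lat → SW at lon -56°, lat 17°.
Subsquare s=18, h=7: +18·0.0833333° lon, +7·0.0416667° lat → SW at lon -54.5°, lat 17.2917°.
Extended square 1, 2: +1·0.00833333° lon, +2·0.00416667° lat → SW at lon -54.4917°, lat 17.3°.
Cell spans 0.00833333° lon × 0.00416667° lat.
south 17.30000, north 17.30417.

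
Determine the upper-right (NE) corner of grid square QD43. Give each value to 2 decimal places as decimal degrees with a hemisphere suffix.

56.00° S, 150.00° E

Field Q=16, D=3: +16·20° lon, +3·10° lat → SW at lon 140°, lat -60°.
Square 4, 3: +4·2° lon, +3·1° lat → SW at lon 148°, lat -57°.
Cell spans 2° lon × 1° lat. NE corner is SW corner plus one full cell.
latitude 56.00° S, longitude 150.00° E.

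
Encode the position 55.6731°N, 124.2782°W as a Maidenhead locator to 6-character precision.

CO75uq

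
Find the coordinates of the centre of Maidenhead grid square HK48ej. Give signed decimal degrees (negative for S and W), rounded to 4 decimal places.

18.3958, -31.6250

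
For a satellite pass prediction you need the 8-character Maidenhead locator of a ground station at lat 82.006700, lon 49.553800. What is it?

LR42sa61

Add 180° to longitude and 90° to latitude: 229.55380, 172.00670.
Field: 229.55380/20 → 11 → L, 172.00670/10 → 17 → R; chars LR.
Square: 9.55380/2 → 4, 2.00670/1 → 2; chars 42.
Subsquare: 1.55380/0.0833333 → 18 → s, 0.00670/0.0416667 → 0 → a; chars sa.
Extended square: 0.05380/0.00833333 → 6, 0.00670/0.00416667 → 1; chars 61.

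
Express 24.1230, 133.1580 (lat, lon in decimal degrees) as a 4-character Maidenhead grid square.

PL64

Add 180° to longitude and 90° to latitude: 313.16, 114.12.
Field: lon ⌊313.16/20⌋ = 15 → P; lat ⌊114.12/10⌋ = 11 → L.
Square: lon ⌊13.16/2⌋ = 6; lat ⌊4.12/1⌋ = 4.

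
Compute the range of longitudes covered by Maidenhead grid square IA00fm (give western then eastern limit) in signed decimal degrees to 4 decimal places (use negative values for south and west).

-19.5833, -19.5000

Field I=8, A=0: +8·20° lon, +0·10° lat → SW at lon -20°, lat -90°.
Square 0, 0: +0·2° lon, +0·1° lat → SW at lon -20°, lat -90°.
Subsquare f=5, m=12: +5·0.0833333° lon, +12·0.0416667° lat → SW at lon -19.5833°, lat -89.5°.
Cell spans 0.0833333° lon × 0.0416667° lat.
west -19.5833, east -19.5000.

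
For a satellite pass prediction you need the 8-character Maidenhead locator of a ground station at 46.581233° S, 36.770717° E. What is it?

KE83jk20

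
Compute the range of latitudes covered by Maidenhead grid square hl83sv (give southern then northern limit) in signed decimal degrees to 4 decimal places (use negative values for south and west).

23.8750, 23.9167

Field H=7, L=11: +7·20° lon, +11·10° lat → SW at lon -40°, lat 20°.
Square 8, 3: +8·2° lon, +3·1° lat → SW at lon -24°, lat 23°.
Subsquare s=18, v=21: +18·0.0833333° lon, +21·0.0416667° lat → SW at lon -22.5°, lat 23.875°.
Cell spans 0.0833333° lon × 0.0416667° lat.
south 23.8750, north 23.9167.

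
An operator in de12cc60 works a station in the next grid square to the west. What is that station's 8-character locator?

DE12cc50

Longitude extended square 6; −1 → 5.
The latitude characters are unchanged.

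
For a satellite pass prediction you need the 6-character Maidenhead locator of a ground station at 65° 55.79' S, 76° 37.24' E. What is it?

MC84hb

Add 180° to longitude and 90° to latitude: 256.6207, 24.0702.
Field: lon ⌊256.6207/20⌋ = 12 → M; lat ⌊24.0702/10⌋ = 2 → C.
Square: lon ⌊16.6207/2⌋ = 8; lat ⌊4.0702/1⌋ = 4.
Subsquare: lon ⌊0.6207/0.0833333⌋ = 7 → h; lat ⌊0.0702/0.0416667⌋ = 1 → b.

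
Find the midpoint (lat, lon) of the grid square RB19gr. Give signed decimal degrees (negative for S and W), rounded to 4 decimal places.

-70.2708, 162.5417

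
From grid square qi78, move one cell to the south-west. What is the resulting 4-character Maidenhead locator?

Longitude square 7; −1 → 6.
Latitude square 8; −1 → 7.

QI67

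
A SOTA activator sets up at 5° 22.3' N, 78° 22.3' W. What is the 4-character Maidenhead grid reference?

FJ05

Shift to the Maidenhead origin (180°W, 90°S): lon 101.63, lat 95.37.
Field: lon ⌊101.63/20⌋ = 5 → F; lat ⌊95.37/10⌋ = 9 → J.
Square: lon ⌊1.63/2⌋ = 0; lat ⌊5.37/1⌋ = 5.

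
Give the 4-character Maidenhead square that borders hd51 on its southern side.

Latitude square 1; −1 → 0.
The longitude characters are unchanged.

HD50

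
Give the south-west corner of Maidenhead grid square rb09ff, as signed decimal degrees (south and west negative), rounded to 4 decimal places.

-70.7917, 160.4167

Field R=17, B=1: +17·20° lon, +1·10° lat → SW at lon 160°, lat -80°.
Square 0, 9: +0·2° lon, +9·1° lat → SW at lon 160°, lat -71°.
Subsquare f=5, f=5: +5·0.0833333° lon, +5·0.0416667° lat → SW at lon 160.417°, lat -70.7917°.
latitude -70.7917, longitude 160.4167.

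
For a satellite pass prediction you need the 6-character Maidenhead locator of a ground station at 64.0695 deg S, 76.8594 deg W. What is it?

Shift to the Maidenhead origin (180°W, 90°S): lon 103.1406, lat 25.9305.
Field (20°×10°, letters A–R): lon ⌊103.1406/20⌋ = 5 → F; lat ⌊25.9305/10⌋ = 2 → C.
Square (2°×1°, digits 0–9): lon ⌊3.1406/2⌋ = 1; lat ⌊5.9305/1⌋ = 5.
Subsquare (5′×2.5′, letters a–x): lon ⌊1.1406/0.0833333⌋ = 13 → n; lat ⌊0.9305/0.0416667⌋ = 22 → w.

FC15nw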